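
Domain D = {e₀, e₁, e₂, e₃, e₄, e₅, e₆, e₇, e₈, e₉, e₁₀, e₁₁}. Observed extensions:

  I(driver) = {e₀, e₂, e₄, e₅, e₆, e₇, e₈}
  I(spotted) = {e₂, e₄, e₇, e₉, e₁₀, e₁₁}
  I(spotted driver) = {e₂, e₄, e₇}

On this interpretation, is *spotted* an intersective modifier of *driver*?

⟦spotted⟧ ∩ ⟦driver⟧ = {e₂, e₄, e₇, e₉, e₁₀, e₁₁} ∩ {e₀, e₂, e₄, e₅, e₆, e₇, e₈} = {e₂, e₄, e₇}
Observed ⟦spotted driver⟧ = {e₂, e₄, e₇}.
These coincide, so the modifier is intersective here.

yes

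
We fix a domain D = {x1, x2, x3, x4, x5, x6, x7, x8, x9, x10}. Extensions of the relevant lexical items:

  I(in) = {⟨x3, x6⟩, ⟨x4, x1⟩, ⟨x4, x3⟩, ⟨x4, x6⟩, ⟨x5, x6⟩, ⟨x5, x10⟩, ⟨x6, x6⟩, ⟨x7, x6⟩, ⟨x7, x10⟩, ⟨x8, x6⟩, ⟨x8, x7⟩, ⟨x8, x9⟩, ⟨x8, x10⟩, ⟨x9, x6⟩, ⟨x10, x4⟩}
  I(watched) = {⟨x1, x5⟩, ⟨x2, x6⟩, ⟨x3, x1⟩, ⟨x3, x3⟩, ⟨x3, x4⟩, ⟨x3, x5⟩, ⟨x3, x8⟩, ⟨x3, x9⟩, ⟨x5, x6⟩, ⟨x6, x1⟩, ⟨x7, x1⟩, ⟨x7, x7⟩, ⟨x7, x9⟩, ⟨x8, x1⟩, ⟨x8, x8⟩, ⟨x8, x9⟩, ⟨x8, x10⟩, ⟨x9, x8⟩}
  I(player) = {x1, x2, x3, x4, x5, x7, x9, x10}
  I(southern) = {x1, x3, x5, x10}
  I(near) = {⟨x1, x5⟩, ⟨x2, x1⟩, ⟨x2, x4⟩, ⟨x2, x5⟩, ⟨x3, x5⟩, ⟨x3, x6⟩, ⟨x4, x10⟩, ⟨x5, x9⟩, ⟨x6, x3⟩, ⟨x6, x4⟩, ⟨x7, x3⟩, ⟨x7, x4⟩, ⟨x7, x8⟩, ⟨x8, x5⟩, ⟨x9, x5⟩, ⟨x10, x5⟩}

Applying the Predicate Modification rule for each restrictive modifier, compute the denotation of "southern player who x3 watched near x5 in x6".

⟦who x3 watched⟧ = {x : ⟨x3, x⟩ ∈ ⟦watched⟧} = {x1, x3, x4, x5, x8, x9}
⟦near x5⟧ = {x : ⟨x, x5⟩ ∈ ⟦near⟧} = {x1, x2, x3, x8, x9, x10}
⟦in x6⟧ = {x : ⟨x, x6⟩ ∈ ⟦in⟧} = {x3, x4, x5, x6, x7, x8, x9}
⟦player⟧ = {x1, x2, x3, x4, x5, x7, x9, x10}
… ∩ ⟦who x3 watched⟧ = {x1, x2, x3, x4, x5, x7, x9, x10} ∩ {x1, x3, x4, x5, x8, x9} = {x1, x3, x4, x5, x9}
… ∩ ⟦near x5⟧ = {x1, x3, x4, x5, x9} ∩ {x1, x2, x3, x8, x9, x10} = {x1, x3, x9}
… ∩ ⟦in x6⟧ = {x1, x3, x9} ∩ {x3, x4, x5, x6, x7, x8, x9} = {x3, x9}
… ∩ ⟦southern⟧ = {x3, x9} ∩ {x1, x3, x5, x10} = {x3}
So ⟦southern player who x3 watched near x5 in x6⟧ = {x3}.

{x3}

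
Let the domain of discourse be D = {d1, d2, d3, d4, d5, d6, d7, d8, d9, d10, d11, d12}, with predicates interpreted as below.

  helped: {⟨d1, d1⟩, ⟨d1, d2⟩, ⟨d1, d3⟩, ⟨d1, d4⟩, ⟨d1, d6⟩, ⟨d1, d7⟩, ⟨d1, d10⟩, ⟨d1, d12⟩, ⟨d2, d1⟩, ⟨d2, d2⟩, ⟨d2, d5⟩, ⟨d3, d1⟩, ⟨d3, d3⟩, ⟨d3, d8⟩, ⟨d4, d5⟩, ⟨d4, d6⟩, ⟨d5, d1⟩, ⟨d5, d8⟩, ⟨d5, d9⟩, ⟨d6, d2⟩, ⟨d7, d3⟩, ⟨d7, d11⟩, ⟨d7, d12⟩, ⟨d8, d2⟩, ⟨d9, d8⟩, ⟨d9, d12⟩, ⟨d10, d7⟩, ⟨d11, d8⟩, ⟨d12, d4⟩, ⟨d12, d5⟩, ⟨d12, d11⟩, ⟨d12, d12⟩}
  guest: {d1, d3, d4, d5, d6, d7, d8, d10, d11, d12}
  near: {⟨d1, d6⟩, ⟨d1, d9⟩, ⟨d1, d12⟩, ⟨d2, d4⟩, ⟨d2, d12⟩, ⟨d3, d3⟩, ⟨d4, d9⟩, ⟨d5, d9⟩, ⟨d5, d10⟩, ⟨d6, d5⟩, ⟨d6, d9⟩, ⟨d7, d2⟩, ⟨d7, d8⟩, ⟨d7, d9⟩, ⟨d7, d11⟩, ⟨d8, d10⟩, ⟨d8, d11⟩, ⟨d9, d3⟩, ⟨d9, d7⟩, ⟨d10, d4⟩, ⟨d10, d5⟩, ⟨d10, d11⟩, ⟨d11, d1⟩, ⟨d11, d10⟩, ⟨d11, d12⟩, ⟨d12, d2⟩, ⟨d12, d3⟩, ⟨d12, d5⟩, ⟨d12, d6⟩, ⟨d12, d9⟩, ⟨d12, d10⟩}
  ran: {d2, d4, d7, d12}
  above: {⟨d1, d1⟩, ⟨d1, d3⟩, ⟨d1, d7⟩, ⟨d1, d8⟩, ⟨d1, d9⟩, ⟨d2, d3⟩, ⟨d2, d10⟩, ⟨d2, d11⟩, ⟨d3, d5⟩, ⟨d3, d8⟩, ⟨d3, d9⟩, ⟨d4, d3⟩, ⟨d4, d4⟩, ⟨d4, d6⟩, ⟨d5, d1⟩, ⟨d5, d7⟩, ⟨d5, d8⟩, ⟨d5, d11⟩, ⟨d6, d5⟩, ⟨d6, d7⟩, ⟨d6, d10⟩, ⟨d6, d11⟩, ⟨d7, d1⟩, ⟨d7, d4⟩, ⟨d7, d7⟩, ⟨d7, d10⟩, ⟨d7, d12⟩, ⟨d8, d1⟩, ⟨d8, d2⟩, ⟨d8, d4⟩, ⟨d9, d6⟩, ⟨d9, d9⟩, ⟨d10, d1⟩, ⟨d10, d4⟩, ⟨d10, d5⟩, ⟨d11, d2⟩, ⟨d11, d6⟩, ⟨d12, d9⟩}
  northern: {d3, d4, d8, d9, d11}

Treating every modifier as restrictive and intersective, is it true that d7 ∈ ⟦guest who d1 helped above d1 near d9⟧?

yes

⟦who d1 helped⟧ = {x : ⟨d1, x⟩ ∈ ⟦helped⟧} = {d1, d2, d3, d4, d6, d7, d10, d12}
⟦above d1⟧ = {x : ⟨x, d1⟩ ∈ ⟦above⟧} = {d1, d5, d7, d8, d10}
⟦near d9⟧ = {x : ⟨x, d9⟩ ∈ ⟦near⟧} = {d1, d4, d5, d6, d7, d12}
⟦guest⟧ = {d1, d3, d4, d5, d6, d7, d8, d10, d11, d12}
… ∩ ⟦who d1 helped⟧ = {d1, d3, d4, d5, d6, d7, d8, d10, d11, d12} ∩ {d1, d2, d3, d4, d6, d7, d10, d12} = {d1, d3, d4, d6, d7, d10, d12}
… ∩ ⟦above d1⟧ = {d1, d3, d4, d6, d7, d10, d12} ∩ {d1, d5, d7, d8, d10} = {d1, d7, d10}
… ∩ ⟦near d9⟧ = {d1, d7, d10} ∩ {d1, d4, d5, d6, d7, d12} = {d1, d7}
⟦guest who d1 helped above d1 near d9⟧ = {d1, d7}; d7 ∈ this set.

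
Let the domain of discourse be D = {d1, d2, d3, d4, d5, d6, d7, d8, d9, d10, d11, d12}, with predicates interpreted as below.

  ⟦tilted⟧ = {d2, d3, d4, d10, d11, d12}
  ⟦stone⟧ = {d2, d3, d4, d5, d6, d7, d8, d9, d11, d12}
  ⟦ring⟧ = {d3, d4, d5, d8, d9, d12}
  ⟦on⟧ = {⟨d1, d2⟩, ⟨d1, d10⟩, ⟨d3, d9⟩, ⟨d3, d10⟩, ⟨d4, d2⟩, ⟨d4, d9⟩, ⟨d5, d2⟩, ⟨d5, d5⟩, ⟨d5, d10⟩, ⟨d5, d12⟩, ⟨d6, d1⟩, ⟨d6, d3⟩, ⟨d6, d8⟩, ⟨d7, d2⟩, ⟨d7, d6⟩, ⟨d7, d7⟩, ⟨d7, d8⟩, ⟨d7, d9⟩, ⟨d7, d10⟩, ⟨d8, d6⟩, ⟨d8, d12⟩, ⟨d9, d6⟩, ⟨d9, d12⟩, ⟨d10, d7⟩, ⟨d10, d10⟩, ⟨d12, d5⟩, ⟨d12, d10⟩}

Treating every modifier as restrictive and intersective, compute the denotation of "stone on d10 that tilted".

⟦on d10⟧ = {x : ⟨x, d10⟩ ∈ ⟦on⟧} = {d1, d3, d5, d7, d10, d12}
⟦that tilted⟧ = ⟦tilted⟧ = {d2, d3, d4, d10, d11, d12}
⟦stone⟧ = {d2, d3, d4, d5, d6, d7, d8, d9, d11, d12}
… ∩ ⟦on d10⟧ = {d2, d3, d4, d5, d6, d7, d8, d9, d11, d12} ∩ {d1, d3, d5, d7, d10, d12} = {d3, d5, d7, d12}
… ∩ ⟦that tilted⟧ = {d3, d5, d7, d12} ∩ {d2, d3, d4, d10, d11, d12} = {d3, d12}
So ⟦stone on d10 that tilted⟧ = {d3, d12}.

{d3, d12}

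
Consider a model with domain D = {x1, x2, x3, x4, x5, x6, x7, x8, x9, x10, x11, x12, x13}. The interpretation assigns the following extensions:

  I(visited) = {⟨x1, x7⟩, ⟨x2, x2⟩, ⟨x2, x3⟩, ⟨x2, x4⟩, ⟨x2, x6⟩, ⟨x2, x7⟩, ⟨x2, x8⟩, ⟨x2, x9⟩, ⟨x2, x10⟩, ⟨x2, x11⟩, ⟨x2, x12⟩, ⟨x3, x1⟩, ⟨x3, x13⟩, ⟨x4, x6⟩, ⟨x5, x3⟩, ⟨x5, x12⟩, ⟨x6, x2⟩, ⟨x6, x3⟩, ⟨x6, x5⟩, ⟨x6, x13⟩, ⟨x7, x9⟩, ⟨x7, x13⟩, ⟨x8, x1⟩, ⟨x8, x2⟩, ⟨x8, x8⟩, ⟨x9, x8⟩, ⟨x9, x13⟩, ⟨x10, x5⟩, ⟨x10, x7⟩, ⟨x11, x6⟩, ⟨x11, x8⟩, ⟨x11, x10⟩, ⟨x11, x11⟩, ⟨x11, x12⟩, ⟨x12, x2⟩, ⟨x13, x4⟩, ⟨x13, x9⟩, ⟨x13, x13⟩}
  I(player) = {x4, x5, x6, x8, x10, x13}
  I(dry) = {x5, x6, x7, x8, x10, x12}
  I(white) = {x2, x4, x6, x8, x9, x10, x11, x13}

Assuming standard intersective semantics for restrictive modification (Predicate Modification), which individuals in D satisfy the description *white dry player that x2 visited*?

{x6, x8, x10}

⟦that x2 visited⟧ = {x : ⟨x2, x⟩ ∈ ⟦visited⟧} = {x2, x3, x4, x6, x7, x8, x9, x10, x11, x12}
⟦player⟧ = {x4, x5, x6, x8, x10, x13}
… ∩ ⟦that x2 visited⟧ = {x4, x5, x6, x8, x10, x13} ∩ {x2, x3, x4, x6, x7, x8, x9, x10, x11, x12} = {x4, x6, x8, x10}
… ∩ ⟦white⟧ = {x4, x6, x8, x10} ∩ {x2, x4, x6, x8, x9, x10, x11, x13} = {x4, x6, x8, x10}
… ∩ ⟦dry⟧ = {x4, x6, x8, x10} ∩ {x5, x6, x7, x8, x10, x12} = {x6, x8, x10}
So ⟦white dry player that x2 visited⟧ = {x6, x8, x10}.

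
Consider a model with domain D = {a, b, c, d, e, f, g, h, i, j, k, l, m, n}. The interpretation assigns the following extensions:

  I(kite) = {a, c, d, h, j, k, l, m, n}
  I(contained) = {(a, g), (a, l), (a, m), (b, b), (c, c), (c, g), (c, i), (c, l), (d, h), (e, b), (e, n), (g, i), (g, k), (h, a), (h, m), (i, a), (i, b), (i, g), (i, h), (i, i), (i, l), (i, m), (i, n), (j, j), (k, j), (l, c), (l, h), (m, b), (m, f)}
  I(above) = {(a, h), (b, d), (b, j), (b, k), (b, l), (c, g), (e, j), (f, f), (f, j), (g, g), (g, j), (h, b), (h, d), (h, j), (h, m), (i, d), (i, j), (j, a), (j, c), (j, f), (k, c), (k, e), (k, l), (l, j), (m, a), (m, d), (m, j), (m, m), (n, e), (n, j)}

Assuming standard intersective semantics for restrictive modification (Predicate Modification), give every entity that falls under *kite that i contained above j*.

{h, l, m, n}

⟦that i contained⟧ = {x : ⟨i, x⟩ ∈ ⟦contained⟧} = {a, b, g, h, i, l, m, n}
⟦above j⟧ = {x : ⟨x, j⟩ ∈ ⟦above⟧} = {b, e, f, g, h, i, l, m, n}
⟦kite⟧ = {a, c, d, h, j, k, l, m, n}
… ∩ ⟦that i contained⟧ = {a, c, d, h, j, k, l, m, n} ∩ {a, b, g, h, i, l, m, n} = {a, h, l, m, n}
… ∩ ⟦above j⟧ = {a, h, l, m, n} ∩ {b, e, f, g, h, i, l, m, n} = {h, l, m, n}
So ⟦kite that i contained above j⟧ = {h, l, m, n}.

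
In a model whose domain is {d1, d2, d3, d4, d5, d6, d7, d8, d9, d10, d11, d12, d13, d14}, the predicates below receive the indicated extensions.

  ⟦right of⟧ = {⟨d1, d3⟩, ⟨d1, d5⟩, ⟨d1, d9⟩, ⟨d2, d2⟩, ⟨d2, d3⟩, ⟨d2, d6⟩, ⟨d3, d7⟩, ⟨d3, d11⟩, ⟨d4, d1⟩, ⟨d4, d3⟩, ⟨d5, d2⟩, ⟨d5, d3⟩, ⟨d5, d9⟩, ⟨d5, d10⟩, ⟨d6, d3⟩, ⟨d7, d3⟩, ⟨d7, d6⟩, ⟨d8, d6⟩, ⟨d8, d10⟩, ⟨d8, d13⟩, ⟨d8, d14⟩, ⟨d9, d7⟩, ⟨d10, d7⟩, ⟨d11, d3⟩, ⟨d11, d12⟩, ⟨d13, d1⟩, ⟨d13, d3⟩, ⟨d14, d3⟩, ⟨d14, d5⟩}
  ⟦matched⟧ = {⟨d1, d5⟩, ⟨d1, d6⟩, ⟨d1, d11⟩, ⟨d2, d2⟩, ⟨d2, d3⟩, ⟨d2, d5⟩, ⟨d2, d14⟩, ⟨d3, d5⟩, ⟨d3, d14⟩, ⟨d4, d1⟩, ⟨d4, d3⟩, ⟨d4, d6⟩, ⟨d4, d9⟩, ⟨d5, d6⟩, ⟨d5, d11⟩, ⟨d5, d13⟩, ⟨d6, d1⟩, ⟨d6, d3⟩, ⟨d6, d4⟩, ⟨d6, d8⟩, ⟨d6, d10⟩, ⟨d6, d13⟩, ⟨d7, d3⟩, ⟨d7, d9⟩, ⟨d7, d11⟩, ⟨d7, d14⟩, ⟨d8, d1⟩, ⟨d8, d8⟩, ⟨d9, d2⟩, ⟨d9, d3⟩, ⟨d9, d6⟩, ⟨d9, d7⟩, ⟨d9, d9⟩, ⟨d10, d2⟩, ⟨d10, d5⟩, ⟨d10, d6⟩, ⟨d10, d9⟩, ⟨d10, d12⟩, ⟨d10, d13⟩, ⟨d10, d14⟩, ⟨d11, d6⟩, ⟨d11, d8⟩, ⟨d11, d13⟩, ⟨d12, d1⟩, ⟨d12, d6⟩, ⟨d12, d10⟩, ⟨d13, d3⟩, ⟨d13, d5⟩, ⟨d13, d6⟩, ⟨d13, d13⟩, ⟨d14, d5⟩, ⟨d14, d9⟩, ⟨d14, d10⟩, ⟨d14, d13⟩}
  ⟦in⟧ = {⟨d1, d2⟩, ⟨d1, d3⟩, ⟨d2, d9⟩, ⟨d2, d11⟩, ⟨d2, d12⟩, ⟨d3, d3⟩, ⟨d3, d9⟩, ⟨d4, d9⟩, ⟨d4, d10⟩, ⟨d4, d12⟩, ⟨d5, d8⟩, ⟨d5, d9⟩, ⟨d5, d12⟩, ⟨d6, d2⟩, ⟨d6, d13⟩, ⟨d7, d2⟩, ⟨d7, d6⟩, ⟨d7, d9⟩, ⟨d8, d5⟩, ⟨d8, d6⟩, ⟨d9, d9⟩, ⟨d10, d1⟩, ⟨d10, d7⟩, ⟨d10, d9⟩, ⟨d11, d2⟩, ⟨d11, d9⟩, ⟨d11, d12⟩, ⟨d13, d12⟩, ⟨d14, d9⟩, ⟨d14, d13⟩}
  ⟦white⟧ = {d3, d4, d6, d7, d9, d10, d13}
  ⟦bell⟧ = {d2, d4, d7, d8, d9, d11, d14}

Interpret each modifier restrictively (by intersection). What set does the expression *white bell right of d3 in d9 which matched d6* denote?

{d4}

⟦right of d3⟧ = {x : ⟨x, d3⟩ ∈ ⟦right of⟧} = {d1, d2, d4, d5, d6, d7, d11, d13, d14}
⟦in d9⟧ = {x : ⟨x, d9⟩ ∈ ⟦in⟧} = {d2, d3, d4, d5, d7, d9, d10, d11, d14}
⟦which matched d6⟧ = {x : ⟨x, d6⟩ ∈ ⟦matched⟧} = {d1, d4, d5, d9, d10, d11, d12, d13}
⟦bell⟧ = {d2, d4, d7, d8, d9, d11, d14}
… ∩ ⟦right of d3⟧ = {d2, d4, d7, d8, d9, d11, d14} ∩ {d1, d2, d4, d5, d6, d7, d11, d13, d14} = {d2, d4, d7, d11, d14}
… ∩ ⟦in d9⟧ = {d2, d4, d7, d11, d14} ∩ {d2, d3, d4, d5, d7, d9, d10, d11, d14} = {d2, d4, d7, d11, d14}
… ∩ ⟦which matched d6⟧ = {d2, d4, d7, d11, d14} ∩ {d1, d4, d5, d9, d10, d11, d12, d13} = {d4, d11}
… ∩ ⟦white⟧ = {d4, d11} ∩ {d3, d4, d6, d7, d9, d10, d13} = {d4}
So ⟦white bell right of d3 in d9 which matched d6⟧ = {d4}.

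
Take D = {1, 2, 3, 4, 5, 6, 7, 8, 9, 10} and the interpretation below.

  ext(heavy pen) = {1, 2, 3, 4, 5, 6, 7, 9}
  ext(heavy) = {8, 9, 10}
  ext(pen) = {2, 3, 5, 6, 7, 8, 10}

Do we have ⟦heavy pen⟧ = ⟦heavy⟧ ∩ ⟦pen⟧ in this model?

⟦heavy⟧ ∩ ⟦pen⟧ = {8, 9, 10} ∩ {2, 3, 5, 6, 7, 8, 10} = {8, 10}
Observed ⟦heavy pen⟧ = {1, 2, 3, 4, 5, 6, 7, 9}.
These differ, so the modifier is not intersective in this model.

no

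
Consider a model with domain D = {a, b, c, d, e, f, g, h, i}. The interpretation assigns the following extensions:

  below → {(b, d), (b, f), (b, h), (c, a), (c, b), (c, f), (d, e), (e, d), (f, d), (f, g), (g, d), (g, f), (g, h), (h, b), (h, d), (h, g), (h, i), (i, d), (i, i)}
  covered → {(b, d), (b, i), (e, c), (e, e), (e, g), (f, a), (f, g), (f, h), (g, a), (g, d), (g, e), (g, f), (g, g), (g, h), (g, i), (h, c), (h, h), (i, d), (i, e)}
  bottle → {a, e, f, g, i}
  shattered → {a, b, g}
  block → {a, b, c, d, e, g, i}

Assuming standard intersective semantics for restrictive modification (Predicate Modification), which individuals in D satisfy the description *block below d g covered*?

{e, g, i}

⟦below d⟧ = {x : ⟨x, d⟩ ∈ ⟦below⟧} = {b, e, f, g, h, i}
⟦g covered⟧ = {x : ⟨g, x⟩ ∈ ⟦covered⟧} = {a, d, e, f, g, h, i}
⟦block⟧ = {a, b, c, d, e, g, i}
… ∩ ⟦below d⟧ = {a, b, c, d, e, g, i} ∩ {b, e, f, g, h, i} = {b, e, g, i}
… ∩ ⟦g covered⟧ = {b, e, g, i} ∩ {a, d, e, f, g, h, i} = {e, g, i}
So ⟦block below d g covered⟧ = {e, g, i}.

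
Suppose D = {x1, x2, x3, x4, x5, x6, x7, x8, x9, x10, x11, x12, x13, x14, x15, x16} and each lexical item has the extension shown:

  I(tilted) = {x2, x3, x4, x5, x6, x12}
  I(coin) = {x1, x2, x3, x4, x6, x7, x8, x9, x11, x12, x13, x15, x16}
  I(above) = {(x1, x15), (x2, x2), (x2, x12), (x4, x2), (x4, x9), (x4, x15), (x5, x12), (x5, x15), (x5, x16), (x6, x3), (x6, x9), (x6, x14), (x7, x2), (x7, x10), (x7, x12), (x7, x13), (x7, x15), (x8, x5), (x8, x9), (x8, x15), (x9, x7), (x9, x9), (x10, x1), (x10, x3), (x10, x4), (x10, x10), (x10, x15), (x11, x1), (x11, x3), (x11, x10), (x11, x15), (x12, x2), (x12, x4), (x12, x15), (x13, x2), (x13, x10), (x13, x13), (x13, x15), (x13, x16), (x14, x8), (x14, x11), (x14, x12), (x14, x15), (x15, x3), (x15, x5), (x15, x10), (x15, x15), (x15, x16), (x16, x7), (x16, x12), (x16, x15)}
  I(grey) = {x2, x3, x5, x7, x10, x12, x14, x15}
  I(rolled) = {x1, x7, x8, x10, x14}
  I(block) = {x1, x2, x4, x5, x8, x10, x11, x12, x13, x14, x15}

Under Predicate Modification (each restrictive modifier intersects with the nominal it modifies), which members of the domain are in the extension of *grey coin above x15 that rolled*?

⟦above x15⟧ = {x : ⟨x, x15⟩ ∈ ⟦above⟧} = {x1, x4, x5, x7, x8, x10, x11, x12, x13, x14, x15, x16}
⟦that rolled⟧ = ⟦rolled⟧ = {x1, x7, x8, x10, x14}
⟦coin⟧ = {x1, x2, x3, x4, x6, x7, x8, x9, x11, x12, x13, x15, x16}
… ∩ ⟦above x15⟧ = {x1, x2, x3, x4, x6, x7, x8, x9, x11, x12, x13, x15, x16} ∩ {x1, x4, x5, x7, x8, x10, x11, x12, x13, x14, x15, x16} = {x1, x4, x7, x8, x11, x12, x13, x15, x16}
… ∩ ⟦that rolled⟧ = {x1, x4, x7, x8, x11, x12, x13, x15, x16} ∩ {x1, x7, x8, x10, x14} = {x1, x7, x8}
… ∩ ⟦grey⟧ = {x1, x7, x8} ∩ {x2, x3, x5, x7, x10, x12, x14, x15} = {x7}
So ⟦grey coin above x15 that rolled⟧ = {x7}.

{x7}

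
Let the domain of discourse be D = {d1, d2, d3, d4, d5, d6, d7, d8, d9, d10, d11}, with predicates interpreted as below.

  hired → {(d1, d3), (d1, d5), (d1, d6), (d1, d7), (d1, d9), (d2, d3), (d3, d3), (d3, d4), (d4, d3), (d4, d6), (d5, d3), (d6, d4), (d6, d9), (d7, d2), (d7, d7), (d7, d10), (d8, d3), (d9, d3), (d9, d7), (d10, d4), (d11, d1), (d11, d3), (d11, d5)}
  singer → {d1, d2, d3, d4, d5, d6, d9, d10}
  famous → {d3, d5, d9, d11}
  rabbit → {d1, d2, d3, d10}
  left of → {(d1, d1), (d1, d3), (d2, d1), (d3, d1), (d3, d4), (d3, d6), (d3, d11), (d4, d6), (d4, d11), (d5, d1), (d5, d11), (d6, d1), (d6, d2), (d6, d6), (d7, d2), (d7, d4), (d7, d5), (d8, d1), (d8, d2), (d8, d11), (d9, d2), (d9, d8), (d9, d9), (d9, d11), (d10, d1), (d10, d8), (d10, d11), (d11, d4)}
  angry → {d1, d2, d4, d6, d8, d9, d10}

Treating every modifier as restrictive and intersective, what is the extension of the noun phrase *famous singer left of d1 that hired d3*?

⟦left of d1⟧ = {x : ⟨x, d1⟩ ∈ ⟦left of⟧} = {d1, d2, d3, d5, d6, d8, d10}
⟦that hired d3⟧ = {x : ⟨x, d3⟩ ∈ ⟦hired⟧} = {d1, d2, d3, d4, d5, d8, d9, d11}
⟦singer⟧ = {d1, d2, d3, d4, d5, d6, d9, d10}
… ∩ ⟦left of d1⟧ = {d1, d2, d3, d4, d5, d6, d9, d10} ∩ {d1, d2, d3, d5, d6, d8, d10} = {d1, d2, d3, d5, d6, d10}
… ∩ ⟦that hired d3⟧ = {d1, d2, d3, d5, d6, d10} ∩ {d1, d2, d3, d4, d5, d8, d9, d11} = {d1, d2, d3, d5}
… ∩ ⟦famous⟧ = {d1, d2, d3, d5} ∩ {d3, d5, d9, d11} = {d3, d5}
So ⟦famous singer left of d1 that hired d3⟧ = {d3, d5}.

{d3, d5}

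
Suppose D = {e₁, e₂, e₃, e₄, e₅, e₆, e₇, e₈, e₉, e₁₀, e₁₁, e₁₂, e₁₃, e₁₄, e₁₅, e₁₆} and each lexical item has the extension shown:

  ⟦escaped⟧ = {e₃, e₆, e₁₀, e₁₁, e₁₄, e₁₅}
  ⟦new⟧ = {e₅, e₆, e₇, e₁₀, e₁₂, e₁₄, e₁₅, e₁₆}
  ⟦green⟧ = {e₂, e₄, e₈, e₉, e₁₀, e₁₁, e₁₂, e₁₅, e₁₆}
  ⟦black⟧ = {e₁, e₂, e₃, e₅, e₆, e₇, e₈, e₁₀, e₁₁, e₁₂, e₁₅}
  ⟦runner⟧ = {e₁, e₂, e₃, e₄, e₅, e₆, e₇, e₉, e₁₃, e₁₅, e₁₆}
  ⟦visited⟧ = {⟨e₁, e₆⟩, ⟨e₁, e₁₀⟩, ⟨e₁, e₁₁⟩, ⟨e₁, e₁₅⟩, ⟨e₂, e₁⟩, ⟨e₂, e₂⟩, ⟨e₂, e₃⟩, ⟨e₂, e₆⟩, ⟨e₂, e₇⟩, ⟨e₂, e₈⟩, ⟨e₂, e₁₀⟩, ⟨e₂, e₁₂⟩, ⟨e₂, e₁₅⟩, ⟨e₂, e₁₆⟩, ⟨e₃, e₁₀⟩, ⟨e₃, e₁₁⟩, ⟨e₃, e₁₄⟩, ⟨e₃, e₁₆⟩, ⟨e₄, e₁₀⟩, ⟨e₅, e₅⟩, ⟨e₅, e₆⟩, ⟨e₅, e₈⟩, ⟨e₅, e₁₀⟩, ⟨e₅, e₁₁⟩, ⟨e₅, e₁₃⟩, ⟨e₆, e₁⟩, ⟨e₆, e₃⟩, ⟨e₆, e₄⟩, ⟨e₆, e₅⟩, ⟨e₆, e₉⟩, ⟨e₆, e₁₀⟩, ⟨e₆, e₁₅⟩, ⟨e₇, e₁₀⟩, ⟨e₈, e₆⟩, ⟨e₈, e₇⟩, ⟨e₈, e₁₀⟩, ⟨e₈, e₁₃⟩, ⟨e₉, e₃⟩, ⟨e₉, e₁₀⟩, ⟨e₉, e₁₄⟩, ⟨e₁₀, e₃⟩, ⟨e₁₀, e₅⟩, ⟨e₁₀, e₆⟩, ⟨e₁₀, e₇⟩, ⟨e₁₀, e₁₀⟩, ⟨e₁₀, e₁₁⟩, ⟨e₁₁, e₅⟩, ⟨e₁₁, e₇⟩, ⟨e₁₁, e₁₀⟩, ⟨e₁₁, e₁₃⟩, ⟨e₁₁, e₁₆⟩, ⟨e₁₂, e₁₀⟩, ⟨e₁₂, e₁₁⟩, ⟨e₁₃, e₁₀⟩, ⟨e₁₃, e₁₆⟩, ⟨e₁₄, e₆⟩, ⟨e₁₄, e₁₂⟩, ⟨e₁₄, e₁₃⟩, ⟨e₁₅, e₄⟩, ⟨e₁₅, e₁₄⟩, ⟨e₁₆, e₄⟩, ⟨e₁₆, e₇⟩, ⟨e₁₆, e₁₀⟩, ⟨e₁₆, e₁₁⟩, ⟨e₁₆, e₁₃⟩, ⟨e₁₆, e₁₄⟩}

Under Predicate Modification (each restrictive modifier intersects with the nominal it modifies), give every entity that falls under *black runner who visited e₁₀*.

⟦who visited e₁₀⟧ = {x : ⟨x, e₁₀⟩ ∈ ⟦visited⟧} = {e₁, e₂, e₃, e₄, e₅, e₆, e₇, e₈, e₉, e₁₀, e₁₁, e₁₂, e₁₃, e₁₆}
⟦runner⟧ = {e₁, e₂, e₃, e₄, e₅, e₆, e₇, e₉, e₁₃, e₁₅, e₁₆}
… ∩ ⟦who visited e₁₀⟧ = {e₁, e₂, e₃, e₄, e₅, e₆, e₇, e₉, e₁₃, e₁₅, e₁₆} ∩ {e₁, e₂, e₃, e₄, e₅, e₆, e₇, e₈, e₉, e₁₀, e₁₁, e₁₂, e₁₃, e₁₆} = {e₁, e₂, e₃, e₄, e₅, e₆, e₇, e₉, e₁₃, e₁₆}
… ∩ ⟦black⟧ = {e₁, e₂, e₃, e₄, e₅, e₆, e₇, e₉, e₁₃, e₁₆} ∩ {e₁, e₂, e₃, e₅, e₆, e₇, e₈, e₁₀, e₁₁, e₁₂, e₁₅} = {e₁, e₂, e₃, e₅, e₆, e₇}
So ⟦black runner who visited e₁₀⟧ = {e₁, e₂, e₃, e₅, e₆, e₇}.

{e₁, e₂, e₃, e₅, e₆, e₇}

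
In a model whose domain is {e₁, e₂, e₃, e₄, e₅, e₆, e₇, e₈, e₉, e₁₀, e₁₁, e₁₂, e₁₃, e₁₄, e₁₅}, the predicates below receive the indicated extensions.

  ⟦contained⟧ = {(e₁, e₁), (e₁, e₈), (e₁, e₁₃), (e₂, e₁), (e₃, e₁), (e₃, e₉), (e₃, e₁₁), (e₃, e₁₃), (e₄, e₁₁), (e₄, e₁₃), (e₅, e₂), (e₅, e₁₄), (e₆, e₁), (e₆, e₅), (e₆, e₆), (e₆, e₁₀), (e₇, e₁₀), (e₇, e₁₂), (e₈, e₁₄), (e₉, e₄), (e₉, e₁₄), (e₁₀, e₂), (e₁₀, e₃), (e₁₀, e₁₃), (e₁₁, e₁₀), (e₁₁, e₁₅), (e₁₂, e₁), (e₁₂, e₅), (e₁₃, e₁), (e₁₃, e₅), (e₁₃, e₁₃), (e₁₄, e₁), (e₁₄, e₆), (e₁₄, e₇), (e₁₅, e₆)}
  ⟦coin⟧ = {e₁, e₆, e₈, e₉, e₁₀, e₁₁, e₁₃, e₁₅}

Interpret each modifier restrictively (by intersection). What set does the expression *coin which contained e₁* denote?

{e₁, e₆, e₁₃}

⟦which contained e₁⟧ = {x : ⟨x, e₁⟩ ∈ ⟦contained⟧} = {e₁, e₂, e₃, e₆, e₁₂, e₁₃, e₁₄}
⟦coin⟧ = {e₁, e₆, e₈, e₉, e₁₀, e₁₁, e₁₃, e₁₅}
… ∩ ⟦which contained e₁⟧ = {e₁, e₆, e₈, e₉, e₁₀, e₁₁, e₁₃, e₁₅} ∩ {e₁, e₂, e₃, e₆, e₁₂, e₁₃, e₁₄} = {e₁, e₆, e₁₃}
So ⟦coin which contained e₁⟧ = {e₁, e₆, e₁₃}.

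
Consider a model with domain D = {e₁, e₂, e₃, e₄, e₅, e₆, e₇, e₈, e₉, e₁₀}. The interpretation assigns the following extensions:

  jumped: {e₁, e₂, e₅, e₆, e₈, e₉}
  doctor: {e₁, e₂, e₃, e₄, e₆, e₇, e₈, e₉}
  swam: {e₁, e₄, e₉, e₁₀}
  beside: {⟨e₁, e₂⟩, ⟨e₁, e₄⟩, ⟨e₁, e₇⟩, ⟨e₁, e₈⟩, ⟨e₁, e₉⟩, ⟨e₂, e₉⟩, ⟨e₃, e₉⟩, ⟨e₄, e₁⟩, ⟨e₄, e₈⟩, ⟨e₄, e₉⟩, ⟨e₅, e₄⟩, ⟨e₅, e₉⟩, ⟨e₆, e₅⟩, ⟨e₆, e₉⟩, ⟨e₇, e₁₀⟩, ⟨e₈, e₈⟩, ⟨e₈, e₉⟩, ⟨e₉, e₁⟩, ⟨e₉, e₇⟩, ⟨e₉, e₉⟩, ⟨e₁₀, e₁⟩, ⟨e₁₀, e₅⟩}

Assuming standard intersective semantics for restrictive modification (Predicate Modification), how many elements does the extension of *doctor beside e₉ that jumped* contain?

⟦beside e₉⟧ = {x : ⟨x, e₉⟩ ∈ ⟦beside⟧} = {e₁, e₂, e₃, e₄, e₅, e₆, e₈, e₉}
⟦that jumped⟧ = ⟦jumped⟧ = {e₁, e₂, e₅, e₆, e₈, e₉}
⟦doctor⟧ = {e₁, e₂, e₃, e₄, e₆, e₇, e₈, e₉}
… ∩ ⟦beside e₉⟧ = {e₁, e₂, e₃, e₄, e₆, e₇, e₈, e₉} ∩ {e₁, e₂, e₃, e₄, e₅, e₆, e₈, e₉} = {e₁, e₂, e₃, e₄, e₆, e₈, e₉}
… ∩ ⟦that jumped⟧ = {e₁, e₂, e₃, e₄, e₆, e₈, e₉} ∩ {e₁, e₂, e₅, e₆, e₈, e₉} = {e₁, e₂, e₆, e₈, e₉}
⟦doctor beside e₉ that jumped⟧ = {e₁, e₂, e₆, e₈, e₉}, so the cardinality is 5.

5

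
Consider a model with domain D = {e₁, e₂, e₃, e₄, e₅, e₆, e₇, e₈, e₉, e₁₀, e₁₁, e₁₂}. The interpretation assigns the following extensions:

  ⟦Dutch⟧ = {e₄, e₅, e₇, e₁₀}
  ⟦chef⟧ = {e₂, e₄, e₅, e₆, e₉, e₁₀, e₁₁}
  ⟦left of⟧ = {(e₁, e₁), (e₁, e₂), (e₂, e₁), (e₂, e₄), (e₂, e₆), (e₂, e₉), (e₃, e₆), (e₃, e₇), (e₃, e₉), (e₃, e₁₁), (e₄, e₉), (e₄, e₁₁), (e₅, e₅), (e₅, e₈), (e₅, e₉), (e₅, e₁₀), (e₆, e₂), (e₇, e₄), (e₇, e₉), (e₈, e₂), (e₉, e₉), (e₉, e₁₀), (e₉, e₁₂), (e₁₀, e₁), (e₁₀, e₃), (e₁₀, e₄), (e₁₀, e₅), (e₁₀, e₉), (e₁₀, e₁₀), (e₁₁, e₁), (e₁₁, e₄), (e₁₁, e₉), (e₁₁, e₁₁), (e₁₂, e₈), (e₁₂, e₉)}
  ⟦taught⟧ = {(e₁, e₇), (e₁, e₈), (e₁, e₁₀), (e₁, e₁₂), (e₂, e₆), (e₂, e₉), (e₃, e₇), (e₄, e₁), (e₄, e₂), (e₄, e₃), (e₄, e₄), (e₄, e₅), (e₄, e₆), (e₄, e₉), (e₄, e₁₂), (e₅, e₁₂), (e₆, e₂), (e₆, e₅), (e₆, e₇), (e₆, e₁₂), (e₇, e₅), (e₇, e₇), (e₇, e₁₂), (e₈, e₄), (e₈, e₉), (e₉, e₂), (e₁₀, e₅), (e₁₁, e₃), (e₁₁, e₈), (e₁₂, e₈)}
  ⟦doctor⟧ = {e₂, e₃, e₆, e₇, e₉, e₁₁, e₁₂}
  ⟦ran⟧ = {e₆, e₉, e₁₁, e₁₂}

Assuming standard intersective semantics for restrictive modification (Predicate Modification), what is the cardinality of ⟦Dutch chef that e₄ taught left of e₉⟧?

2

⟦that e₄ taught⟧ = {x : ⟨e₄, x⟩ ∈ ⟦taught⟧} = {e₁, e₂, e₃, e₄, e₅, e₆, e₉, e₁₂}
⟦left of e₉⟧ = {x : ⟨x, e₉⟩ ∈ ⟦left of⟧} = {e₂, e₃, e₄, e₅, e₇, e₉, e₁₀, e₁₁, e₁₂}
⟦chef⟧ = {e₂, e₄, e₅, e₆, e₉, e₁₀, e₁₁}
… ∩ ⟦that e₄ taught⟧ = {e₂, e₄, e₅, e₆, e₉, e₁₀, e₁₁} ∩ {e₁, e₂, e₃, e₄, e₅, e₆, e₉, e₁₂} = {e₂, e₄, e₅, e₆, e₉}
… ∩ ⟦left of e₉⟧ = {e₂, e₄, e₅, e₆, e₉} ∩ {e₂, e₃, e₄, e₅, e₇, e₉, e₁₀, e₁₁, e₁₂} = {e₂, e₄, e₅, e₉}
… ∩ ⟦Dutch⟧ = {e₂, e₄, e₅, e₉} ∩ {e₄, e₅, e₇, e₁₀} = {e₄, e₅}
⟦Dutch chef that e₄ taught left of e₉⟧ = {e₄, e₅}, so the cardinality is 2.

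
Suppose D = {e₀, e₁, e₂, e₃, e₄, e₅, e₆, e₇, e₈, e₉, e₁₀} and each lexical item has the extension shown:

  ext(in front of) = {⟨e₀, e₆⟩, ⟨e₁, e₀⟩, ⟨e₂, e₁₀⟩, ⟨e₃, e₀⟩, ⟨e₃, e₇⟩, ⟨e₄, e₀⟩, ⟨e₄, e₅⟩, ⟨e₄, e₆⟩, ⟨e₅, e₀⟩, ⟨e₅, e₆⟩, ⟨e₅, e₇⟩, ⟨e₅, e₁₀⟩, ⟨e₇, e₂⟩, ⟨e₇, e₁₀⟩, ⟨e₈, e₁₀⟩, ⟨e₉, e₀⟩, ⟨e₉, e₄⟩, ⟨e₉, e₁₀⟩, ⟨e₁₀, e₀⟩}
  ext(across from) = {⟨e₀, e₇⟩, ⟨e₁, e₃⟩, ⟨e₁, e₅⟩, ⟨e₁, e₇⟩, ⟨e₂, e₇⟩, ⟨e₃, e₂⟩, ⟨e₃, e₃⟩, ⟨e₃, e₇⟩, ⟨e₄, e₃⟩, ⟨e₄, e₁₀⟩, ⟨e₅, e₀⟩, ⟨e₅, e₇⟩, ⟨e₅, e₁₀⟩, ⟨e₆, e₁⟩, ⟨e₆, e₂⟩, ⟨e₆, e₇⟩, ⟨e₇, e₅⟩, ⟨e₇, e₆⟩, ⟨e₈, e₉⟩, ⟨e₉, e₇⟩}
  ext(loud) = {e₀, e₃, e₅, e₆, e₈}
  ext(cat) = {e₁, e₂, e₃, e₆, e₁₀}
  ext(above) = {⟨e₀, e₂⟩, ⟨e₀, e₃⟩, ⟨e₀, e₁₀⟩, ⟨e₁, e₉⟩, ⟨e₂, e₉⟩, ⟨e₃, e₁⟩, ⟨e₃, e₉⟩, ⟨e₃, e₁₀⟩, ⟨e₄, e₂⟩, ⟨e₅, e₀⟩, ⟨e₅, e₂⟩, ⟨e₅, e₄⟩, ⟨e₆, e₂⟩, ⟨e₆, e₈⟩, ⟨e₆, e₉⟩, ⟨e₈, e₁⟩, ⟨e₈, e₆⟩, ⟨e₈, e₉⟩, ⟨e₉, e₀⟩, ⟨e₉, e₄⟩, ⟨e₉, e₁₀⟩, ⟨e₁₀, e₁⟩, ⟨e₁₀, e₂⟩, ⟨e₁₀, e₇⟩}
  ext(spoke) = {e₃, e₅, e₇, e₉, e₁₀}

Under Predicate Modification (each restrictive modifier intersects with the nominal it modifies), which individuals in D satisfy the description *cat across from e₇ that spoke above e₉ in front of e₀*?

⟦across from e₇⟧ = {x : ⟨x, e₇⟩ ∈ ⟦across from⟧} = {e₀, e₁, e₂, e₃, e₅, e₆, e₉}
⟦that spoke⟧ = ⟦spoke⟧ = {e₃, e₅, e₇, e₉, e₁₀}
⟦above e₉⟧ = {x : ⟨x, e₉⟩ ∈ ⟦above⟧} = {e₁, e₂, e₃, e₆, e₈}
⟦in front of e₀⟧ = {x : ⟨x, e₀⟩ ∈ ⟦in front of⟧} = {e₁, e₃, e₄, e₅, e₉, e₁₀}
⟦cat⟧ = {e₁, e₂, e₃, e₆, e₁₀}
… ∩ ⟦across from e₇⟧ = {e₁, e₂, e₃, e₆, e₁₀} ∩ {e₀, e₁, e₂, e₃, e₅, e₆, e₉} = {e₁, e₂, e₃, e₆}
… ∩ ⟦that spoke⟧ = {e₁, e₂, e₃, e₆} ∩ {e₃, e₅, e₇, e₉, e₁₀} = {e₃}
… ∩ ⟦above e₉⟧ = {e₃} ∩ {e₁, e₂, e₃, e₆, e₈} = {e₃}
… ∩ ⟦in front of e₀⟧ = {e₃} ∩ {e₁, e₃, e₄, e₅, e₉, e₁₀} = {e₃}
So ⟦cat across from e₇ that spoke above e₉ in front of e₀⟧ = {e₃}.

{e₃}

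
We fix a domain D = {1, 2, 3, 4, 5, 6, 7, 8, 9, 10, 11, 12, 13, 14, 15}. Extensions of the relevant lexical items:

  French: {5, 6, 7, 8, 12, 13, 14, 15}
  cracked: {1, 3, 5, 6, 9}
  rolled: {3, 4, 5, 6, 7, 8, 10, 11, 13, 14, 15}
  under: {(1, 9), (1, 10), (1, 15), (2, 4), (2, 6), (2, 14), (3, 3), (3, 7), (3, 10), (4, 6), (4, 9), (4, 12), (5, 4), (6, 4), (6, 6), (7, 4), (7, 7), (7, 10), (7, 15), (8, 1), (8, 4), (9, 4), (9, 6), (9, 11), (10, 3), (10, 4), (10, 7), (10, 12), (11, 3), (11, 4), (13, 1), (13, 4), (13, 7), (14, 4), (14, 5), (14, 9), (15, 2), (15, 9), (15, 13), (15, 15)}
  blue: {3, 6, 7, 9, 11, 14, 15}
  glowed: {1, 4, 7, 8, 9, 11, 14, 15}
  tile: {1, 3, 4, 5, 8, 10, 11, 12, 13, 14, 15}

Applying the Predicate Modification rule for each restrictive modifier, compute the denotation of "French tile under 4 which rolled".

{5, 8, 13, 14}

⟦under 4⟧ = {x : ⟨x, 4⟩ ∈ ⟦under⟧} = {2, 5, 6, 7, 8, 9, 10, 11, 13, 14}
⟦which rolled⟧ = ⟦rolled⟧ = {3, 4, 5, 6, 7, 8, 10, 11, 13, 14, 15}
⟦tile⟧ = {1, 3, 4, 5, 8, 10, 11, 12, 13, 14, 15}
… ∩ ⟦under 4⟧ = {1, 3, 4, 5, 8, 10, 11, 12, 13, 14, 15} ∩ {2, 5, 6, 7, 8, 9, 10, 11, 13, 14} = {5, 8, 10, 11, 13, 14}
… ∩ ⟦which rolled⟧ = {5, 8, 10, 11, 13, 14} ∩ {3, 4, 5, 6, 7, 8, 10, 11, 13, 14, 15} = {5, 8, 10, 11, 13, 14}
… ∩ ⟦French⟧ = {5, 8, 10, 11, 13, 14} ∩ {5, 6, 7, 8, 12, 13, 14, 15} = {5, 8, 13, 14}
So ⟦French tile under 4 which rolled⟧ = {5, 8, 13, 14}.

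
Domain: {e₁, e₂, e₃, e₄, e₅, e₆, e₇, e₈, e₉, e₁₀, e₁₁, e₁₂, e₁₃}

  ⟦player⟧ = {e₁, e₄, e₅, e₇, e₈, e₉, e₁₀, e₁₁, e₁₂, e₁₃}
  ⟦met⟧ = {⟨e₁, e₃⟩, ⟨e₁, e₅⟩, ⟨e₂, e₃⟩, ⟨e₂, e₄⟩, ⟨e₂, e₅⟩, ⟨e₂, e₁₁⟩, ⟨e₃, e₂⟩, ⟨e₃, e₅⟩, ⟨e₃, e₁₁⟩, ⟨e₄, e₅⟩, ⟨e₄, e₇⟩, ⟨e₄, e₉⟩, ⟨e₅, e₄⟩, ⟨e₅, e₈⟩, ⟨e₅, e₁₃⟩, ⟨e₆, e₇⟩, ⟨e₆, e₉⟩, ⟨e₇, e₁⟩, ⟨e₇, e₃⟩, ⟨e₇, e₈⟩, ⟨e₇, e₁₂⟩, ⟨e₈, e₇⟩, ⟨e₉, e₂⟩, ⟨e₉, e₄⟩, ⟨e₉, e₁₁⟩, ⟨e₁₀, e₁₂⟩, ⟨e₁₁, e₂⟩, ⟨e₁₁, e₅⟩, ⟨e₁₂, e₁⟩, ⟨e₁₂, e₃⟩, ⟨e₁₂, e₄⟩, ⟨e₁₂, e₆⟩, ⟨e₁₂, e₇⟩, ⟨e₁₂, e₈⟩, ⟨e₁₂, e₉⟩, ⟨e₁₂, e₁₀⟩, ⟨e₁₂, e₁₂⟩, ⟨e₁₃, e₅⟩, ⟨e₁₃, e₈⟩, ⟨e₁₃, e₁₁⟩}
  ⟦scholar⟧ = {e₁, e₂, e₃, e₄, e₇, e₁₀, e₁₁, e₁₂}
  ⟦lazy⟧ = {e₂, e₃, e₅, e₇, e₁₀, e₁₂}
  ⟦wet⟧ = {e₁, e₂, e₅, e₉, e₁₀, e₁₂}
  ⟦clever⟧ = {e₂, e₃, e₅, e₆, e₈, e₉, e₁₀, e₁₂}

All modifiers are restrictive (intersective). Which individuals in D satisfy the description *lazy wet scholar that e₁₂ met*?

⟦that e₁₂ met⟧ = {x : ⟨e₁₂, x⟩ ∈ ⟦met⟧} = {e₁, e₃, e₄, e₆, e₇, e₈, e₉, e₁₀, e₁₂}
⟦scholar⟧ = {e₁, e₂, e₃, e₄, e₇, e₁₀, e₁₁, e₁₂}
… ∩ ⟦that e₁₂ met⟧ = {e₁, e₂, e₃, e₄, e₇, e₁₀, e₁₁, e₁₂} ∩ {e₁, e₃, e₄, e₆, e₇, e₈, e₉, e₁₀, e₁₂} = {e₁, e₃, e₄, e₇, e₁₀, e₁₂}
… ∩ ⟦lazy⟧ = {e₁, e₃, e₄, e₇, e₁₀, e₁₂} ∩ {e₂, e₃, e₅, e₇, e₁₀, e₁₂} = {e₃, e₇, e₁₀, e₁₂}
… ∩ ⟦wet⟧ = {e₃, e₇, e₁₀, e₁₂} ∩ {e₁, e₂, e₅, e₉, e₁₀, e₁₂} = {e₁₀, e₁₂}
So ⟦lazy wet scholar that e₁₂ met⟧ = {e₁₀, e₁₂}.

{e₁₀, e₁₂}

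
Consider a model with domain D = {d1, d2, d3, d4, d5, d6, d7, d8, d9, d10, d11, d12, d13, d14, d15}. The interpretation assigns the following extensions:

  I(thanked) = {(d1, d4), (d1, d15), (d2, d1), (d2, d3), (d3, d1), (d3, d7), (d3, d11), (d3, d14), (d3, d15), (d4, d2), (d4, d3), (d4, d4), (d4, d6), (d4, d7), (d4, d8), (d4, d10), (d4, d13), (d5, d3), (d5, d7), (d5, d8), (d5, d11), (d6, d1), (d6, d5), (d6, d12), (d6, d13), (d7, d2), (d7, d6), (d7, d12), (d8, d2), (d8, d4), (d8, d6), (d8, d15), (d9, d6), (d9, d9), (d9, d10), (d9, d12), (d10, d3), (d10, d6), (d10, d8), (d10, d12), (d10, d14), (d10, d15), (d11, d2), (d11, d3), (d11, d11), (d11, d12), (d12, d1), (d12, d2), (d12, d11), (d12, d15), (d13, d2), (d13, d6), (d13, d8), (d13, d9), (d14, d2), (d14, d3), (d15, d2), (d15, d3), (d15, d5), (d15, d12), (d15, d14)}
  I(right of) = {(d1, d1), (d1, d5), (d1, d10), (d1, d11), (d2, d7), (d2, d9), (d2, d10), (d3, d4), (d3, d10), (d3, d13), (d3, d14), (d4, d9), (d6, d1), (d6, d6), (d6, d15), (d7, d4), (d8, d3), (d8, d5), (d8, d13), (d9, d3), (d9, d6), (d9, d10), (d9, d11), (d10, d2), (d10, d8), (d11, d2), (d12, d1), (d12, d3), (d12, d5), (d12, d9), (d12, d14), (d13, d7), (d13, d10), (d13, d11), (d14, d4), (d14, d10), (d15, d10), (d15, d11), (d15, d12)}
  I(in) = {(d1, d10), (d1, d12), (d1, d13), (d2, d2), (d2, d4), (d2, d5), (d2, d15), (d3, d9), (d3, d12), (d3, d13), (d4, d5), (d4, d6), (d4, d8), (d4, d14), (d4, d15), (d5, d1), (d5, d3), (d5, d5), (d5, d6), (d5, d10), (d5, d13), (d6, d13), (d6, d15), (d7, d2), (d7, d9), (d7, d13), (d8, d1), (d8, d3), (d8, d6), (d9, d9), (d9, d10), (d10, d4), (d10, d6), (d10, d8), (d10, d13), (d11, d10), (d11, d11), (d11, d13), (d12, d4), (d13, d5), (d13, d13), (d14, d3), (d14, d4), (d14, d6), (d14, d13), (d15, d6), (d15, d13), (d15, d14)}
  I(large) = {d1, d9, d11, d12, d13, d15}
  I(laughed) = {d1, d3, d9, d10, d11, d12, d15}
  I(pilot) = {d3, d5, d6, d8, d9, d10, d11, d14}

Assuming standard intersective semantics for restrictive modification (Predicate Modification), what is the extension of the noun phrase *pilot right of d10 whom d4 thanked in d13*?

{d3}

⟦right of d10⟧ = {x : ⟨x, d10⟩ ∈ ⟦right of⟧} = {d1, d2, d3, d9, d13, d14, d15}
⟦whom d4 thanked⟧ = {x : ⟨d4, x⟩ ∈ ⟦thanked⟧} = {d2, d3, d4, d6, d7, d8, d10, d13}
⟦in d13⟧ = {x : ⟨x, d13⟩ ∈ ⟦in⟧} = {d1, d3, d5, d6, d7, d10, d11, d13, d14, d15}
⟦pilot⟧ = {d3, d5, d6, d8, d9, d10, d11, d14}
… ∩ ⟦right of d10⟧ = {d3, d5, d6, d8, d9, d10, d11, d14} ∩ {d1, d2, d3, d9, d13, d14, d15} = {d3, d9, d14}
… ∩ ⟦whom d4 thanked⟧ = {d3, d9, d14} ∩ {d2, d3, d4, d6, d7, d8, d10, d13} = {d3}
… ∩ ⟦in d13⟧ = {d3} ∩ {d1, d3, d5, d6, d7, d10, d11, d13, d14, d15} = {d3}
So ⟦pilot right of d10 whom d4 thanked in d13⟧ = {d3}.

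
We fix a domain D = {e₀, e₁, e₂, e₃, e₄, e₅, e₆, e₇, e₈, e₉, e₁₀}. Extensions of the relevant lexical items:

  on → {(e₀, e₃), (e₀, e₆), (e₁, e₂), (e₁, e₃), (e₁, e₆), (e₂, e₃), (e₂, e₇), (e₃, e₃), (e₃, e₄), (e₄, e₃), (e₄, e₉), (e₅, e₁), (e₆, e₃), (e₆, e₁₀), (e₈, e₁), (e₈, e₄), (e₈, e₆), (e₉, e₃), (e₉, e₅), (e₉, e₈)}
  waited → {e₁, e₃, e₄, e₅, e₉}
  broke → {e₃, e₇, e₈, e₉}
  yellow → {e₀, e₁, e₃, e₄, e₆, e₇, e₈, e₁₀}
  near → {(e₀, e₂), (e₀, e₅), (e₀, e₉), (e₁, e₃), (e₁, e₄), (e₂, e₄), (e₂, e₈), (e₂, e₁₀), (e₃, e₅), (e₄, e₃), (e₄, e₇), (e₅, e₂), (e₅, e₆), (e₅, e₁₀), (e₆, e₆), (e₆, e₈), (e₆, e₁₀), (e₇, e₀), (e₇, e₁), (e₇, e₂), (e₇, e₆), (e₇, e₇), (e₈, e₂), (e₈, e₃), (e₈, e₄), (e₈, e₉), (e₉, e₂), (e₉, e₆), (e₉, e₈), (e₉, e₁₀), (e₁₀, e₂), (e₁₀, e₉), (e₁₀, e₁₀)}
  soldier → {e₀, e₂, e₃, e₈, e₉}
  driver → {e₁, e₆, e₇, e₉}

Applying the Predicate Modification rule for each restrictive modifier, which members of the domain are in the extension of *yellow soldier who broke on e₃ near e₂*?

⟦who broke⟧ = ⟦broke⟧ = {e₃, e₇, e₈, e₉}
⟦on e₃⟧ = {x : ⟨x, e₃⟩ ∈ ⟦on⟧} = {e₀, e₁, e₂, e₃, e₄, e₆, e₉}
⟦near e₂⟧ = {x : ⟨x, e₂⟩ ∈ ⟦near⟧} = {e₀, e₅, e₇, e₈, e₉, e₁₀}
⟦soldier⟧ = {e₀, e₂, e₃, e₈, e₉}
… ∩ ⟦who broke⟧ = {e₀, e₂, e₃, e₈, e₉} ∩ {e₃, e₇, e₈, e₉} = {e₃, e₈, e₉}
… ∩ ⟦on e₃⟧ = {e₃, e₈, e₉} ∩ {e₀, e₁, e₂, e₃, e₄, e₆, e₉} = {e₃, e₉}
… ∩ ⟦near e₂⟧ = {e₃, e₉} ∩ {e₀, e₅, e₇, e₈, e₉, e₁₀} = {e₉}
… ∩ ⟦yellow⟧ = {e₉} ∩ {e₀, e₁, e₃, e₄, e₆, e₇, e₈, e₁₀} = ∅
So ⟦yellow soldier who broke on e₃ near e₂⟧ = ∅.

∅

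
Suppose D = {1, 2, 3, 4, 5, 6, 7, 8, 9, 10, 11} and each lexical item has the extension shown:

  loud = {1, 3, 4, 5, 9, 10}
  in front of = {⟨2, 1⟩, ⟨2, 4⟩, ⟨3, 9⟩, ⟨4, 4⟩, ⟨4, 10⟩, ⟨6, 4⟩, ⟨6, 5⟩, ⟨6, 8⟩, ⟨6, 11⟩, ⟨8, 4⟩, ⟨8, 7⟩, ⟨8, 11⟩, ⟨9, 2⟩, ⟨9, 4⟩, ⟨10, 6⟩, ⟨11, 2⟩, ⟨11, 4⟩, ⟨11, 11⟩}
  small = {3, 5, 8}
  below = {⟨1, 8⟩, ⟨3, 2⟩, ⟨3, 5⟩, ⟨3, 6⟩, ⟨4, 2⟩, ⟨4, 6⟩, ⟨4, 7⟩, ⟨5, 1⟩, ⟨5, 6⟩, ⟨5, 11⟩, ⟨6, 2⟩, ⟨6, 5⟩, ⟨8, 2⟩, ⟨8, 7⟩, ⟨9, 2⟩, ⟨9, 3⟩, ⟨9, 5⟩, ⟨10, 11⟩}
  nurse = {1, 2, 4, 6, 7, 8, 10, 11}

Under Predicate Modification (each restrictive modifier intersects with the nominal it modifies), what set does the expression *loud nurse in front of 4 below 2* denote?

⟦in front of 4⟧ = {x : ⟨x, 4⟩ ∈ ⟦in front of⟧} = {2, 4, 6, 8, 9, 11}
⟦below 2⟧ = {x : ⟨x, 2⟩ ∈ ⟦below⟧} = {3, 4, 6, 8, 9}
⟦nurse⟧ = {1, 2, 4, 6, 7, 8, 10, 11}
… ∩ ⟦in front of 4⟧ = {1, 2, 4, 6, 7, 8, 10, 11} ∩ {2, 4, 6, 8, 9, 11} = {2, 4, 6, 8, 11}
… ∩ ⟦below 2⟧ = {2, 4, 6, 8, 11} ∩ {3, 4, 6, 8, 9} = {4, 6, 8}
… ∩ ⟦loud⟧ = {4, 6, 8} ∩ {1, 3, 4, 5, 9, 10} = {4}
So ⟦loud nurse in front of 4 below 2⟧ = {4}.

{4}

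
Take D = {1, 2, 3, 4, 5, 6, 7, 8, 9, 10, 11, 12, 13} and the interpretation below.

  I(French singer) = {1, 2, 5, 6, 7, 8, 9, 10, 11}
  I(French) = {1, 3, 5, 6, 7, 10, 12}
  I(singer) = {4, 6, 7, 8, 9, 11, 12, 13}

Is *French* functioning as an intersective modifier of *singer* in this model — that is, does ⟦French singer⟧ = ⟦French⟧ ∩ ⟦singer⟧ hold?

⟦French⟧ ∩ ⟦singer⟧ = {1, 3, 5, 6, 7, 10, 12} ∩ {4, 6, 7, 8, 9, 11, 12, 13} = {6, 7, 12}
Observed ⟦French singer⟧ = {1, 2, 5, 6, 7, 8, 9, 10, 11}.
These differ, so the modifier is not intersective in this model.

no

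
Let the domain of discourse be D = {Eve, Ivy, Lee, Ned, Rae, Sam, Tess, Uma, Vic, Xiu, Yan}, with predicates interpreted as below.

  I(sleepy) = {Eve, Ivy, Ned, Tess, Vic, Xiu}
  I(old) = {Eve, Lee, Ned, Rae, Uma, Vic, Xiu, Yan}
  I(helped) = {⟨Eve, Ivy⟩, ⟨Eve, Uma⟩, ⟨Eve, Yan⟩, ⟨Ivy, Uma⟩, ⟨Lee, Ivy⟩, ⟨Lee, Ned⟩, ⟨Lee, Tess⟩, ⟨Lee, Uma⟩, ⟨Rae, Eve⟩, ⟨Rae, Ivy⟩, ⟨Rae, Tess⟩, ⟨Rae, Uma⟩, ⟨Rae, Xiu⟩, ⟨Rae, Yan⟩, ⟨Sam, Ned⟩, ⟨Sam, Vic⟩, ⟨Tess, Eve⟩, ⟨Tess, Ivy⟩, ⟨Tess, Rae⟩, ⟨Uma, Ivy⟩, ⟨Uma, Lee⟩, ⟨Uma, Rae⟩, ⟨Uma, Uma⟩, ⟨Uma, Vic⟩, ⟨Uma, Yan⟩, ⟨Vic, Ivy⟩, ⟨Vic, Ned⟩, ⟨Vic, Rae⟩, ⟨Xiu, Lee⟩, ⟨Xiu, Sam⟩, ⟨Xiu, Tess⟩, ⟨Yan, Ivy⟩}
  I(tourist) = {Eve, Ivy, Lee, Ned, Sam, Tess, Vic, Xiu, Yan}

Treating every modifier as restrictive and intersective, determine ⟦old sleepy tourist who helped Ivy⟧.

{Eve, Vic}

⟦who helped Ivy⟧ = {x : ⟨x, Ivy⟩ ∈ ⟦helped⟧} = {Eve, Lee, Rae, Tess, Uma, Vic, Yan}
⟦tourist⟧ = {Eve, Ivy, Lee, Ned, Sam, Tess, Vic, Xiu, Yan}
… ∩ ⟦who helped Ivy⟧ = {Eve, Ivy, Lee, Ned, Sam, Tess, Vic, Xiu, Yan} ∩ {Eve, Lee, Rae, Tess, Uma, Vic, Yan} = {Eve, Lee, Tess, Vic, Yan}
… ∩ ⟦old⟧ = {Eve, Lee, Tess, Vic, Yan} ∩ {Eve, Lee, Ned, Rae, Uma, Vic, Xiu, Yan} = {Eve, Lee, Vic, Yan}
… ∩ ⟦sleepy⟧ = {Eve, Lee, Vic, Yan} ∩ {Eve, Ivy, Ned, Tess, Vic, Xiu} = {Eve, Vic}
So ⟦old sleepy tourist who helped Ivy⟧ = {Eve, Vic}.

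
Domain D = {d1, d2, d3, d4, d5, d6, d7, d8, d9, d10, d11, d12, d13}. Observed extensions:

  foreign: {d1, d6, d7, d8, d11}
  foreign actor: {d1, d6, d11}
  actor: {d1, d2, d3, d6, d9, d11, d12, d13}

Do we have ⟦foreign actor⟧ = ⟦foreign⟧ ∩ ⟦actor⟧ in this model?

yes

⟦foreign⟧ ∩ ⟦actor⟧ = {d1, d6, d7, d8, d11} ∩ {d1, d2, d3, d6, d9, d11, d12, d13} = {d1, d6, d11}
Observed ⟦foreign actor⟧ = {d1, d6, d11}.
These coincide, so the modifier is intersective here.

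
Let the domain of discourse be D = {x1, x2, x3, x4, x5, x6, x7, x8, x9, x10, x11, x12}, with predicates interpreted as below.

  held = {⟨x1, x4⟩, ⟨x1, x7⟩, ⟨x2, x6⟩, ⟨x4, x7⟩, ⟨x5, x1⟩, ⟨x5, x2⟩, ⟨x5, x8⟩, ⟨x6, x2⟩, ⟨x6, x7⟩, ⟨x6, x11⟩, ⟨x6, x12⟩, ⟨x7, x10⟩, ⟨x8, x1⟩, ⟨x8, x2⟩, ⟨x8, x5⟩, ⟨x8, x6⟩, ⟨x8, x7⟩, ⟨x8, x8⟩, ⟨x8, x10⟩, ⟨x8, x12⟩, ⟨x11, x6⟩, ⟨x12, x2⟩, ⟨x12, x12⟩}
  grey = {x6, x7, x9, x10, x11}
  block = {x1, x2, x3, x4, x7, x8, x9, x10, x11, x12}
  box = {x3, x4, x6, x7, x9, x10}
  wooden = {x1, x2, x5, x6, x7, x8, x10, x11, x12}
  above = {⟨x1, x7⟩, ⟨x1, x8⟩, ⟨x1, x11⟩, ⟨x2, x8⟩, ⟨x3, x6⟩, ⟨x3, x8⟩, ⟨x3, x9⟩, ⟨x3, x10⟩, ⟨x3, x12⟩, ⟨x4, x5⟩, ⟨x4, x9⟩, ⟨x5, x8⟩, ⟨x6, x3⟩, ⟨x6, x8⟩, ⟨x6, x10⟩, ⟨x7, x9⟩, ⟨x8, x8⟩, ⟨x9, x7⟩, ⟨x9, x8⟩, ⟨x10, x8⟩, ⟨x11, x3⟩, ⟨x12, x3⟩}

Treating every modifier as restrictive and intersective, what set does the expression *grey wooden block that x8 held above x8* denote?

{x10}

⟦that x8 held⟧ = {x : ⟨x8, x⟩ ∈ ⟦held⟧} = {x1, x2, x5, x6, x7, x8, x10, x12}
⟦above x8⟧ = {x : ⟨x, x8⟩ ∈ ⟦above⟧} = {x1, x2, x3, x5, x6, x8, x9, x10}
⟦block⟧ = {x1, x2, x3, x4, x7, x8, x9, x10, x11, x12}
… ∩ ⟦that x8 held⟧ = {x1, x2, x3, x4, x7, x8, x9, x10, x11, x12} ∩ {x1, x2, x5, x6, x7, x8, x10, x12} = {x1, x2, x7, x8, x10, x12}
… ∩ ⟦above x8⟧ = {x1, x2, x7, x8, x10, x12} ∩ {x1, x2, x3, x5, x6, x8, x9, x10} = {x1, x2, x8, x10}
… ∩ ⟦grey⟧ = {x1, x2, x8, x10} ∩ {x6, x7, x9, x10, x11} = {x10}
… ∩ ⟦wooden⟧ = {x10} ∩ {x1, x2, x5, x6, x7, x8, x10, x11, x12} = {x10}
So ⟦grey wooden block that x8 held above x8⟧ = {x10}.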